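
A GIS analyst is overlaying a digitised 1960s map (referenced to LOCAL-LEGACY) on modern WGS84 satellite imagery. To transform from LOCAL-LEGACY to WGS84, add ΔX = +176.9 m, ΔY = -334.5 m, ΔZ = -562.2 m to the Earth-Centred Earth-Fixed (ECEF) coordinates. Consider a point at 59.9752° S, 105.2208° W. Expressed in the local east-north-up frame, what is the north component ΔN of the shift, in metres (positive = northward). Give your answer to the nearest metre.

The local north axis is (−sin φ cos λ, −sin φ sin λ, cos φ), giving ΔN = -40.211 + 279.454 − 281.311 = -42.07 m.

ΔN = -42 m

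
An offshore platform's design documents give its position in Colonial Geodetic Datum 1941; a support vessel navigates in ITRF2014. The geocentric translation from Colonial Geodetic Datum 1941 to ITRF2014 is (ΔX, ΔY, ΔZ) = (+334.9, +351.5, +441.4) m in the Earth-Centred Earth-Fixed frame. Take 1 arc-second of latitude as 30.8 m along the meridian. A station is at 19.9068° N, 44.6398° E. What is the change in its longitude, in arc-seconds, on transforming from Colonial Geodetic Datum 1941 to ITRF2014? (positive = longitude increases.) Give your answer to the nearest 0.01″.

Δλ = 0.51″

sin φ = 0.340491, cos φ = 0.940248, sin λ = 0.702647, cos λ = 0.711538.
East component: ΔE = −sin λ·ΔX + cos λ·ΔY = −(0.702647)(334.9) + (0.711538)(351.5) = 14.79 m.
1° of latitude spans 3600 × 30.80 = 110880 m; at latitude φ, 1° of longitude spans that × cos φ = 104254.7 m, so Δλ = 14.79 / 104254.7 × 3600 = 0.511″.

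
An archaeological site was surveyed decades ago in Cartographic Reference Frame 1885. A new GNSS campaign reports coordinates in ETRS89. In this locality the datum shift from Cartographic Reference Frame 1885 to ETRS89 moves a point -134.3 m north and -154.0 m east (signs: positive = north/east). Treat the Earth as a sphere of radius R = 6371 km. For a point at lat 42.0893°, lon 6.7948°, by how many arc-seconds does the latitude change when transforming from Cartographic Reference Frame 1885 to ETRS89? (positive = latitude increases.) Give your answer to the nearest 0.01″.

Δφ = -4.35″

On a sphere of radius R, 1 rad of latitude = R, so Δφ = ΔN / R = -134.3 / 6371000 = -2.1080e-05 rad = -4.348″.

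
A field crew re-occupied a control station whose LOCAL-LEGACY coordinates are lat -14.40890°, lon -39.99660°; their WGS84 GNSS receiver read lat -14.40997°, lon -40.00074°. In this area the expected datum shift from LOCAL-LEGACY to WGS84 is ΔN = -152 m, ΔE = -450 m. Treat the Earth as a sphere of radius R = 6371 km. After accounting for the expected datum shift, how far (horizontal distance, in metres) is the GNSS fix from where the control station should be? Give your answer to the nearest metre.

33 m

Observed coordinate differences: Δφ = -0.00107°, Δλ = -0.00414°.
Converting to metres (1° lat = 111195 m, cos φ = 0.968545): observed ΔN = -119.0 m, observed ΔE = -445.9 m.
Subtracting the expected shift leaves a residual of -119.0 − (-152) = 33.0 m north and -445.9 − (-450) = 4.1 m east.
Residual distance = √(33.0² + 4.1²) = 33.3 m.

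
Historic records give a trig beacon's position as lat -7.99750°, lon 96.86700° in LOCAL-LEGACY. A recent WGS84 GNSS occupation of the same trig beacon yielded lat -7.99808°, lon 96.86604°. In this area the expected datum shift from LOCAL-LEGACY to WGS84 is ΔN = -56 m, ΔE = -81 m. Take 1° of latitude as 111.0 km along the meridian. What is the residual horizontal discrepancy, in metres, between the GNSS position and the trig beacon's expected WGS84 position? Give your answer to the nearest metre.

Observed coordinate differences: Δφ = -0.00058°, Δλ = -0.00096°.
Converting to metres (1° lat = 111000 m, cos φ = 0.990274): observed ΔN = -64.4 m, observed ΔE = -105.5 m.
Subtracting the expected shift leaves a residual of -64.4 − (-56) = -8.4 m north and -105.5 − (-81) = -24.5 m east.
Residual distance = √((-8.4)² + (-24.5)²) = 25.9 m.

26 m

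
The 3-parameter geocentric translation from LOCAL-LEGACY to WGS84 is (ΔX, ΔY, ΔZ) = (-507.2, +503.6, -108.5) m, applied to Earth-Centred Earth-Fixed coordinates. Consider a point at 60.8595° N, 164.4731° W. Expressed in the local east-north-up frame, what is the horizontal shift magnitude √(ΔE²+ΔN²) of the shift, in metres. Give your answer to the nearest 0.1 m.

718.8 m

At φ = 60.8595°, λ = -164.4731°: sin φ = 0.873428, cos φ = 0.486953, sin λ = -0.267691, cos λ = -0.963505.
ΔE = −sin λ·ΔX + cos λ·ΔY = −(-0.267691)·(-507.2) + (-0.963505)·(503.6) = -620.99 m.
ΔN = −sin φ cos λ·ΔX − sin φ sin λ·ΔY + cos φ·ΔZ = −(0.873428)(-0.963505)(-507.2) − (0.873428)(-0.267691)(503.6) + (0.486953)(-108.5) = -361.92 m.
Horizontal magnitude = √(ΔE² + ΔN²) = √((-620.99)² + (-361.92)²) = 718.76 m.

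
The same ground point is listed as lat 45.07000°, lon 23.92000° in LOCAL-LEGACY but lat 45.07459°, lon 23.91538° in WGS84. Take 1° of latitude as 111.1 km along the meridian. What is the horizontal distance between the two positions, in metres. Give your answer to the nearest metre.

Δφ = 45.07459° − 45.07000° = +0.00459°; Δλ = 23.91538° − 23.92000° = -0.00462°.
ΔN = Δφ × 111100 = 509.9 m; ΔE = Δλ × 111100 × cos(45.07000°) = -0.00462 × 111100 × 0.706242 = -362.5 m.
Distance = √(ΔE² + ΔN²) = √((-362.5)² + 509.9²) = 625.7 m.

626 m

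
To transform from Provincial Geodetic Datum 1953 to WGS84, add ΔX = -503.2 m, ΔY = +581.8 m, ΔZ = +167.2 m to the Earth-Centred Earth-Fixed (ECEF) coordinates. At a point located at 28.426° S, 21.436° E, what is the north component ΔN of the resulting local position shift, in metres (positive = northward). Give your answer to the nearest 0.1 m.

The local north axis is (−sin φ cos λ, −sin φ sin λ, cos φ), giving ΔN = -222.965 + 101.215 + 147.041 = 25.29 m.

ΔN = 25.3 m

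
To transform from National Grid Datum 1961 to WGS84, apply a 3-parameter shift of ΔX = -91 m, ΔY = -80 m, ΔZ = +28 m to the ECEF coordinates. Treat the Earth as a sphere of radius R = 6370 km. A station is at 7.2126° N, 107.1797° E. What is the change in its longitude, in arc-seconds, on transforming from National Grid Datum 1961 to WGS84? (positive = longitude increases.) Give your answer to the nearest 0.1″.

Δλ = 3.6″

sin φ = 0.125551, cos φ = 0.992087, sin λ = 0.955383, cos λ = -0.295370.
East component: ΔE = −sin λ·ΔX + cos λ·ΔY = −(0.955383)(-91) + (-0.295370)(-80) = 110.57 m.
1° of latitude spans πR/180 = 111177 m; at latitude φ, 1° of longitude spans that × cos φ = 110297.7 m, so Δλ = 110.57 / 110297.7 × 3600 = 3.609″.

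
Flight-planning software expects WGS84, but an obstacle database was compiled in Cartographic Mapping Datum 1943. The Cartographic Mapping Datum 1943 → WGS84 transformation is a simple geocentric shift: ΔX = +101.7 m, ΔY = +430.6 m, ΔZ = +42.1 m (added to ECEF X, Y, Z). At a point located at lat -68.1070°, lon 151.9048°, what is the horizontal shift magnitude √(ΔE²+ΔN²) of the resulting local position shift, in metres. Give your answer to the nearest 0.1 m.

444.4 m

The local east axis at (φ, λ) is (−sin λ, cos λ, 0), so ΔE = −sin(151.9048°)·101.7 + cos(151.9048°)·430.6 = -427.76 m.
The local north axis is (−sin φ cos λ, −sin φ sin λ, cos φ), giving ΔN = -83.246 + 188.161 + 15.698 = 120.61 m.
Horizontal magnitude = √(ΔE² + ΔN²) = √((-427.76)² + 120.61²) = 444.43 m.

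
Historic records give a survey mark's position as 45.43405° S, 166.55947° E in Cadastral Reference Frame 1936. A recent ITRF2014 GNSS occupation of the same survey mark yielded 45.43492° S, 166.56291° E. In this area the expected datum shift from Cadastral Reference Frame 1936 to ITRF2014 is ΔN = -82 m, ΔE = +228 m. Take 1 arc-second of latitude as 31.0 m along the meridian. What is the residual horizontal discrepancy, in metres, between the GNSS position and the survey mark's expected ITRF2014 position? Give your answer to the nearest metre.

44 m

Observed coordinate differences: Δφ = -0.00087°, Δλ = +0.00344°.
Converting to metres (1° lat = 111600 m, cos φ = 0.701730): observed ΔN = -97.1 m, observed ΔE = 269.4 m.
Subtracting the expected shift leaves a residual of -97.1 − (-82) = -15.1 m north and 269.4 − (228) = 41.4 m east.
Residual distance = √((-15.1)² + 41.4²) = 44.1 m.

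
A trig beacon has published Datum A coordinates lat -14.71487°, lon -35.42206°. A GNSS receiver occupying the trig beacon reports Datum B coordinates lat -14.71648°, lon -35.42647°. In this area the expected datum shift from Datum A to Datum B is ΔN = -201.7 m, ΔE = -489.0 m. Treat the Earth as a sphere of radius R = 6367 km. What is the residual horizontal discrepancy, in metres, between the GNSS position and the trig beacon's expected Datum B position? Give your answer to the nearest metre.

Observed coordinate differences: Δφ = -0.00161°, Δλ = -0.00441°.
Converting to metres (1° lat = 111125 m, cos φ = 0.967202): observed ΔN = -178.9 m, observed ΔE = -474.0 m.
Subtracting the expected shift leaves a residual of -178.9 − (-201.7) = 22.8 m north and -474.0 − (-489.0) = 15.0 m east.
Residual distance = √(22.8² + 15.0²) = 27.3 m.

27 m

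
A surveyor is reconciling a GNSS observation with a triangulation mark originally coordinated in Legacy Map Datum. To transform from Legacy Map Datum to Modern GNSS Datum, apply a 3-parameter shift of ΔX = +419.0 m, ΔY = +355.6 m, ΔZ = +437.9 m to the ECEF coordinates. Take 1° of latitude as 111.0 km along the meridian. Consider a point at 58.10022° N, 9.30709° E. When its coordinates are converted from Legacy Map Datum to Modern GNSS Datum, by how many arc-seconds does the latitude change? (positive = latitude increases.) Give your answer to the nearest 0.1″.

Δφ = -5.5″

sin φ = 0.848974, cos φ = 0.528435, sin λ = 0.161726, cos λ = 0.986836.
North component: ΔN = −sin φ cos λ·ΔX − sin φ sin λ·ΔY + cos φ·ΔZ = −(0.848974)(0.986836)(419.0) − (0.848974)(0.161726)(355.6) + (0.528435)(437.9) = -168.46 m.
1° of latitude spans 111000 m, so Δφ = -168.46 / 111000 × 3600 = -5.464″.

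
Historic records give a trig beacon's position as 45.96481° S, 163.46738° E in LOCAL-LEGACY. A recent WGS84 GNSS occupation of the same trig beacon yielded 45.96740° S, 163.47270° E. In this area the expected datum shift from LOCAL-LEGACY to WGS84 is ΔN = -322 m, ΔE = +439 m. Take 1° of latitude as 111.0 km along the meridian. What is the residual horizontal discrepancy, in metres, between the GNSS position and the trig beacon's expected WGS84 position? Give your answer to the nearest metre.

45 m

Observed coordinate differences: Δφ = -0.00259°, Δλ = +0.00532°.
Converting to metres (1° lat = 111000 m, cos φ = 0.695100): observed ΔN = -287.5 m, observed ΔE = 410.5 m.
Subtracting the expected shift leaves a residual of -287.5 − (-322) = 34.5 m north and 410.5 − (439) = -28.5 m east.
Residual distance = √(34.5² + (-28.5)²) = 44.8 m.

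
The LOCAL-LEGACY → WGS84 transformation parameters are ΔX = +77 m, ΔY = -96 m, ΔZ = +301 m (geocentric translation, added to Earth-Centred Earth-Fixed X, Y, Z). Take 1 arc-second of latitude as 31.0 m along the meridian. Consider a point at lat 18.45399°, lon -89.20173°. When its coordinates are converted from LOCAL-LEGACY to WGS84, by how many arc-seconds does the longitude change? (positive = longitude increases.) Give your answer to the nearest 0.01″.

sin φ = 0.316543, cos φ = 0.948578, sin λ = -0.999903, cos λ = 0.013932.
East component: ΔE = −sin λ·ΔX + cos λ·ΔY = −(-0.999903)(77) + (0.013932)(-96) = 75.66 m.
1° of latitude spans 3600 × 31.00 = 111600 m; at latitude φ, 1° of longitude spans that × cos φ = 105861.3 m, so Δλ = 75.66 / 105861.3 × 3600 = 2.573″.

Δλ = 2.57″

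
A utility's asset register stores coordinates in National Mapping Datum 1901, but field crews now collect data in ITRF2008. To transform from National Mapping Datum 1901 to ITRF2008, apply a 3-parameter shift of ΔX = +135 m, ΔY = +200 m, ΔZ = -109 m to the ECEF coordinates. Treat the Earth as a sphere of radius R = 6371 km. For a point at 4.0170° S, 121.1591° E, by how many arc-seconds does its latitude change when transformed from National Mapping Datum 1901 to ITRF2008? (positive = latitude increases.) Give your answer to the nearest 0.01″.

sin φ = -0.070052, cos φ = 0.997543, sin λ = 0.855734, cos λ = -0.517416.
North component: ΔN = −sin φ cos λ·ΔX − sin φ sin λ·ΔY + cos φ·ΔZ = −(-0.070052)(-0.517416)(135) − (-0.070052)(0.855734)(200) + (0.997543)(-109) = -101.64 m.
1° of latitude spans πR/180 = 111195 m, so Δφ = -101.64 / 111195 × 3600 = -3.291″.

Δφ = -3.29″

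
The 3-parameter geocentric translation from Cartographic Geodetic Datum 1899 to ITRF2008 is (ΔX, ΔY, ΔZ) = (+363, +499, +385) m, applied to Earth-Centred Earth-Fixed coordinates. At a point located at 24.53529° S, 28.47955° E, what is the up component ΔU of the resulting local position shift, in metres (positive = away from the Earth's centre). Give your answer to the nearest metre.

ΔU = 347 m

At φ = -24.53529°, λ = 28.47955°: sin φ = -0.415254, cos φ = 0.909706, sin λ = 0.476845, cos λ = 0.878987.
ΔU = cos φ cos λ·ΔX + cos φ sin λ·ΔY + sin φ·ΔZ = (0.909706)(0.878987)(363) + (0.909706)(0.476845)(499) + (-0.415254)(385) = 346.85 m.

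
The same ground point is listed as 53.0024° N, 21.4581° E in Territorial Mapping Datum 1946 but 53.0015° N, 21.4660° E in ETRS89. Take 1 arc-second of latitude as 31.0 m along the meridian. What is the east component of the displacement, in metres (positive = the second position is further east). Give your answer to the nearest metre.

Δφ = 53.0015° − 53.0024° = -0.0009°; Δλ = 21.4660° − 21.4581° = +0.0079°.
1° of latitude = 3600 × 31.00 = 111600 m.
ΔN = Δφ × 111600 = -100.4 m; ΔE = Δλ × 111600 × cos(53.0024°) = +0.0079 × 111600 × 0.601782 = 530.6 m.

ΔE = 531 m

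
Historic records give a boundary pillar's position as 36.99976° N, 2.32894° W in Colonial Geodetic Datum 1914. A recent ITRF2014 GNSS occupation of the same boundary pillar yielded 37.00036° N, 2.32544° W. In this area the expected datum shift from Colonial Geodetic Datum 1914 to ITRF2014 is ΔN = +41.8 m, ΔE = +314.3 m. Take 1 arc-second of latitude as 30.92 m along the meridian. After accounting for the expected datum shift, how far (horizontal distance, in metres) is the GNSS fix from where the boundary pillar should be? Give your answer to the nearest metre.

Observed coordinate differences: Δφ = +0.00060°, Δλ = +0.00350°.
Converting to metres (1° lat = 111312 m, cos φ = 0.798638): observed ΔN = 66.8 m, observed ΔE = 311.1 m.
Subtracting the expected shift leaves a residual of 66.8 − (41.8) = 25.0 m north and 311.1 − (314.3) = -3.2 m east.
Residual distance = √(25.0² + (-3.2)²) = 25.2 m.

25 m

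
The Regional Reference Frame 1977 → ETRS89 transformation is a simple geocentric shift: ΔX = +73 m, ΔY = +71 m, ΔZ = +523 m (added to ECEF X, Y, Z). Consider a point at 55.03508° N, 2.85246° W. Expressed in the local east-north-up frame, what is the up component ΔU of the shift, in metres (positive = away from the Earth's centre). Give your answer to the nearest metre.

ΔU = 468 m

The local up (radial) axis is (cos φ cos λ, cos φ sin λ, sin φ), giving ΔU = 41.783 − 2.025 + 428.600 = 468.36 m.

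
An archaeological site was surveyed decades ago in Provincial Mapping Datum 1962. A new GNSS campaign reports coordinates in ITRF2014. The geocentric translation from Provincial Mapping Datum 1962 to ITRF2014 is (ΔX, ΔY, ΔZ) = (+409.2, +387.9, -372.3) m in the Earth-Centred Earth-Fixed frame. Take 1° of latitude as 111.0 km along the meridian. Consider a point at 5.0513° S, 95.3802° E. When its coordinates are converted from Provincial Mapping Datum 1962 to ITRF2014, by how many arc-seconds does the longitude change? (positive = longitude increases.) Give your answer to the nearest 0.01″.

Δλ = -14.45″

sin φ = -0.088048, cos φ = 0.996116, sin λ = 0.995594, cos λ = -0.093764.
East component: ΔE = −sin λ·ΔX + cos λ·ΔY = −(0.995594)(409.2) + (-0.093764)(387.9) = -443.77 m.
1° of latitude spans 111000 m; at latitude φ, 1° of longitude spans that × cos φ = 110568.9 m, so Δλ = -443.77 / 110568.9 × 3600 = -14.449″.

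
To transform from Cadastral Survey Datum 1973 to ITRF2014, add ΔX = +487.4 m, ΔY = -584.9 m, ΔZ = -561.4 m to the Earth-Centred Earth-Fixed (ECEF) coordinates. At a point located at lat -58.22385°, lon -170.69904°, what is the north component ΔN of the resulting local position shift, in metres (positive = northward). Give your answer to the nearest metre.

ΔN = -624 m

At φ = -58.22385°, λ = -170.69904°: sin φ = -0.850112, cos φ = 0.526602, sin λ = -0.161620, cos λ = -0.986853.
ΔN = −sin φ cos λ·ΔX − sin φ sin λ·ΔY + cos φ·ΔZ = −(-0.850112)(-0.986853)(487.4) − (-0.850112)(-0.161620)(-584.9) + (0.526602)(-561.4) = -624.17 m.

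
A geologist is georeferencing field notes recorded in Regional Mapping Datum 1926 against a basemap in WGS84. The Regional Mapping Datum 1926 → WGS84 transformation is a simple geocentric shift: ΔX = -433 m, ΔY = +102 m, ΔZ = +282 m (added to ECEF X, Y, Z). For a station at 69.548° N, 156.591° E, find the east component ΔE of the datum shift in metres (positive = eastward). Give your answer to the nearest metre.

ΔE = 78 m

At φ = 69.548°, λ = 156.591°: sin φ = 0.936965, cos φ = 0.349423, sin λ = 0.397292, cos λ = -0.917692.
ΔE = −sin λ·ΔX + cos λ·ΔY = −(0.397292)·(-433) + (-0.917692)·(102) = 78.42 m.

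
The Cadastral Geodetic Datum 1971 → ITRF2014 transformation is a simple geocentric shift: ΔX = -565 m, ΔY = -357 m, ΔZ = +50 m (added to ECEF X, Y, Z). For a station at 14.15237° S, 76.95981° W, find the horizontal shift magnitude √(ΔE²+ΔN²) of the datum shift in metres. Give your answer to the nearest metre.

639 m

The local east axis at (φ, λ) is (−sin λ, cos λ, 0), so ΔE = −sin(-76.95981°)·(-565) + cos(-76.95981°)·(-357) = -630.98 m.
The local north axis is (−sin φ cos λ, −sin φ sin λ, cos φ), giving ΔN = -31.170 + 85.036 + 48.482 = 102.35 m.
Horizontal magnitude = √(ΔE² + ΔN²) = √((-630.98)² + 102.35²) = 639.23 m.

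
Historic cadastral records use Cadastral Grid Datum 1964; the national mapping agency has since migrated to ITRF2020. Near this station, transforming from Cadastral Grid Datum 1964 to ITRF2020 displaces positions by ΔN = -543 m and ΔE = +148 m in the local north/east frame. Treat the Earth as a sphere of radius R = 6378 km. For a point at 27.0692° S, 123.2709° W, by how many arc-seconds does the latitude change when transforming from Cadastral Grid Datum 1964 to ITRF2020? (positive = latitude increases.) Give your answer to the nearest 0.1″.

On a sphere of radius R, 1 rad of latitude = R, so Δφ = ΔN / R = -543.0 / 6378000 = -8.5136e-05 rad = -17.561″.

Δφ = -17.6″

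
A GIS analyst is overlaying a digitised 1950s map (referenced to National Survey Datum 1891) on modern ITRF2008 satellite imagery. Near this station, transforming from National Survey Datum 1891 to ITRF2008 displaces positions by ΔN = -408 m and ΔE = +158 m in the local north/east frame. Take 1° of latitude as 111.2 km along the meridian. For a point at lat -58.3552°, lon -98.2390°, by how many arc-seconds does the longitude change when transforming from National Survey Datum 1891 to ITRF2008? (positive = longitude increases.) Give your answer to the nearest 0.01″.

At latitude -58.3552°, cos φ = 0.524652.
1° of longitude at this latitude = 111.2 × cos φ = 58.34 km, so Δλ = 158.0 / 58341.3 = 0.0027082° = 9.750″.

Δλ = 9.75″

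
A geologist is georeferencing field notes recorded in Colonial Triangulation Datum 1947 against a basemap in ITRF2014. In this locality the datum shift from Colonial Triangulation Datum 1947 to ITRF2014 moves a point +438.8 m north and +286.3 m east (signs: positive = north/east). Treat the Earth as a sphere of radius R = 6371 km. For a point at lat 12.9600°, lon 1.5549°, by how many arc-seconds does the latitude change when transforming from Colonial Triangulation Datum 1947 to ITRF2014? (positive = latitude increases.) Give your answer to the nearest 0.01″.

On a sphere of radius R, 1 rad of latitude = R, so Δφ = ΔN / R = 438.8 / 6371000 = 6.8875e-05 rad = 14.206″.

Δφ = 14.21″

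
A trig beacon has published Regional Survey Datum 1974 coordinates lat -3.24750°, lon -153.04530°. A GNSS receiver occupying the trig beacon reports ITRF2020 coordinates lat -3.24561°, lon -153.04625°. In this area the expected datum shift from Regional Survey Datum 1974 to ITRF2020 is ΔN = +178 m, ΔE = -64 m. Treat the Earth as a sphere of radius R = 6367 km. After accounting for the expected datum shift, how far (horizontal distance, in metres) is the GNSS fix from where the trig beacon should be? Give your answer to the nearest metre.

52 m

Observed coordinate differences: Δφ = +0.00189°, Δλ = -0.00095°.
Converting to metres (1° lat = 111125 m, cos φ = 0.998394): observed ΔN = 210.0 m, observed ΔE = -105.4 m.
Subtracting the expected shift leaves a residual of 210.0 − (178) = 32.0 m north and -105.4 − (-64) = -41.4 m east.
Residual distance = √(32.0² + (-41.4)²) = 52.3 m.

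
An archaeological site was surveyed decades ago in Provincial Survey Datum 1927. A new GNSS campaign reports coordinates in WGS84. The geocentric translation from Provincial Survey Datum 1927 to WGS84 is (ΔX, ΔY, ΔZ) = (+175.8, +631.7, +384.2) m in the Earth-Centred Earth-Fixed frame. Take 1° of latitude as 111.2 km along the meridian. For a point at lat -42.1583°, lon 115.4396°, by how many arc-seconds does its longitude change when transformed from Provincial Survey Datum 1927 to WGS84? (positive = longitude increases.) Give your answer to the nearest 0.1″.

Δλ = -18.8″

sin φ = -0.671181, cos φ = 0.741293, sin λ = 0.903039, cos λ = -0.429559.
East component: ΔE = −sin λ·ΔX + cos λ·ΔY = −(0.903039)(175.8) + (-0.429559)(631.7) = -430.11 m.
1° of latitude spans 111200 m; at latitude φ, 1° of longitude spans that × cos φ = 82431.8 m, so Δλ = -430.11 / 82431.8 × 3600 = -18.784″.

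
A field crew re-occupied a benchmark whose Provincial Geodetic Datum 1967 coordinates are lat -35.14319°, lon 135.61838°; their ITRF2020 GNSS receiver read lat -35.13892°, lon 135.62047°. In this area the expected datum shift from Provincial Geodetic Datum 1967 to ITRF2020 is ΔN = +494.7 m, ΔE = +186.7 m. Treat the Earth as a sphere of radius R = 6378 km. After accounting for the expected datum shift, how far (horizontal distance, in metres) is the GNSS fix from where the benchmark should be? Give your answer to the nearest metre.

20 m

Observed coordinate differences: Δφ = +0.00427°, Δλ = +0.00209°.
Converting to metres (1° lat = 111317 m, cos φ = 0.817716): observed ΔN = 475.3 m, observed ΔE = 190.2 m.
Subtracting the expected shift leaves a residual of 475.3 − (494.7) = -19.4 m north and 190.2 − (186.7) = 3.5 m east.
Residual distance = √((-19.4)² + 3.5²) = 19.7 m.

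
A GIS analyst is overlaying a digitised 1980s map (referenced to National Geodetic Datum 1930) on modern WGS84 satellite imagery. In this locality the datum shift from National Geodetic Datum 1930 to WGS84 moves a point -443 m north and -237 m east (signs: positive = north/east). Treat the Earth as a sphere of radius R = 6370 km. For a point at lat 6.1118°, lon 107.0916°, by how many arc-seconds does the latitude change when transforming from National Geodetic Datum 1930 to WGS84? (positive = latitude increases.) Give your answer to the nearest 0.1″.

Δφ = -14.3″

On a sphere of radius R, 1 rad of latitude = R, so Δφ = ΔN / R = -443.0 / 6370000 = -6.9545e-05 rad = -14.345″.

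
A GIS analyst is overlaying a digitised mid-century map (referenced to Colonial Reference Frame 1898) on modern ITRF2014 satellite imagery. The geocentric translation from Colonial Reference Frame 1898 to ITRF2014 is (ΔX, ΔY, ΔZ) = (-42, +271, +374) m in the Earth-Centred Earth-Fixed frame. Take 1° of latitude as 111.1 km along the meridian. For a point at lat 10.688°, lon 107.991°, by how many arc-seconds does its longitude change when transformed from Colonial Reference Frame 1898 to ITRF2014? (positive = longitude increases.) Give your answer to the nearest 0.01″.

Δλ = -1.44″

sin φ = 0.185461, cos φ = 0.982652, sin λ = 0.951105, cos λ = -0.308868.
East component: ΔE = −sin λ·ΔX + cos λ·ΔY = −(0.951105)(-42) + (-0.308868)(271) = -43.76 m.
1° of latitude spans 111100 m; at latitude φ, 1° of longitude spans that × cos φ = 109172.6 m, so Δλ = -43.76 / 109172.6 × 3600 = -1.443″.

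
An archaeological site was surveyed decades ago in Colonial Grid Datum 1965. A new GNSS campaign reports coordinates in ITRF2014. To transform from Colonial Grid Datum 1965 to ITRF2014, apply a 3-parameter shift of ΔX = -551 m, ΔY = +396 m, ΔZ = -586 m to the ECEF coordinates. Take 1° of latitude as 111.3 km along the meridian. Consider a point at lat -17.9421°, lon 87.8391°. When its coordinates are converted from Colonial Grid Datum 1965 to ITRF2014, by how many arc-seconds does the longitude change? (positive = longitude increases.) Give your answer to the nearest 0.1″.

sin φ = -0.308056, cos φ = 0.951368, sin λ = 0.999289, cos λ = 0.037706.
East component: ΔE = −sin λ·ΔX + cos λ·ΔY = −(0.999289)(-551) + (0.037706)(396) = 565.54 m.
1° of latitude spans 111300 m; at latitude φ, 1° of longitude spans that × cos φ = 105887.3 m, so Δλ = 565.54 / 105887.3 × 3600 = 19.227″.

Δλ = 19.2″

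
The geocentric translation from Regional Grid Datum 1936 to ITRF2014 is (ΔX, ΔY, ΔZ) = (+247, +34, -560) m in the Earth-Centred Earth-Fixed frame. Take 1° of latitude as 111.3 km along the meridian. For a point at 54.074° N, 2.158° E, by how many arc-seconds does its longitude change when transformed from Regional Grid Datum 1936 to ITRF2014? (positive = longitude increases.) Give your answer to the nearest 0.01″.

sin φ = 0.809775, cos φ = 0.586740, sin λ = 0.037655, cos λ = 0.999291.
East component: ΔE = −sin λ·ΔX + cos λ·ΔY = −(0.037655)(247) + (0.999291)(34) = 24.68 m.
1° of latitude spans 111300 m; at latitude φ, 1° of longitude spans that × cos φ = 65304.1 m, so Δλ = 24.68 / 65304.1 × 3600 = 1.360″.

Δλ = 1.36″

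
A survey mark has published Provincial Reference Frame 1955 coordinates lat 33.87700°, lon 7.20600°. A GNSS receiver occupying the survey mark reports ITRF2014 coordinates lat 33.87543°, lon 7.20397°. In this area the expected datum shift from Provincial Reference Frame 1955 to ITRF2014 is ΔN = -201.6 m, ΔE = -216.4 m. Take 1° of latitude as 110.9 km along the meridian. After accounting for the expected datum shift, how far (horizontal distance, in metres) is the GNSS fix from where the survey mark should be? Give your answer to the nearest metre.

Observed coordinate differences: Δφ = -0.00157°, Δλ = -0.00203°.
Converting to metres (1° lat = 110900 m, cos φ = 0.830236): observed ΔN = -174.1 m, observed ΔE = -186.9 m.
Subtracting the expected shift leaves a residual of -174.1 − (-201.6) = 27.5 m north and -186.9 − (-216.4) = 29.5 m east.
Residual distance = √(27.5² + 29.5²) = 40.3 m.

40 m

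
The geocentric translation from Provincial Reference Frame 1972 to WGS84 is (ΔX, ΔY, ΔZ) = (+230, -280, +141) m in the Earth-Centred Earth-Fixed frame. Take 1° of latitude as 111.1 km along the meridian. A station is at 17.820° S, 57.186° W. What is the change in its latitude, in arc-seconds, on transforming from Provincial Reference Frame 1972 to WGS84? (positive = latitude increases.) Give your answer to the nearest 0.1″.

Δφ = 7.9″

sin φ = -0.306028, cos φ = 0.952023, sin λ = -0.840434, cos λ = 0.541914.
North component: ΔN = −sin φ cos λ·ΔX − sin φ sin λ·ΔY + cos φ·ΔZ = −(-0.306028)(0.541914)(230) − (-0.306028)(-0.840434)(-280) + (0.952023)(141) = 244.39 m.
1° of latitude spans 111100 m, so Δφ = 244.39 / 111100 × 3600 = 7.919″.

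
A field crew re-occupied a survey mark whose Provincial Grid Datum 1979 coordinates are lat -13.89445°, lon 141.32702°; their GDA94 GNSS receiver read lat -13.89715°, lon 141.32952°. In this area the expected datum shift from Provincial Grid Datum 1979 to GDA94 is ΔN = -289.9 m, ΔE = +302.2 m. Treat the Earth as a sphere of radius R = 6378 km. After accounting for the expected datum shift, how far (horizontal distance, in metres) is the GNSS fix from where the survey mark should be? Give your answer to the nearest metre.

34 m

Observed coordinate differences: Δφ = -0.00270°, Δλ = +0.00250°.
Converting to metres (1° lat = 111317 m, cos φ = 0.970740): observed ΔN = -300.6 m, observed ΔE = 270.1 m.
Subtracting the expected shift leaves a residual of -300.6 − (-289.9) = -10.7 m north and 270.1 − (302.2) = -32.1 m east.
Residual distance = √((-10.7)² + (-32.1)²) = 33.8 m.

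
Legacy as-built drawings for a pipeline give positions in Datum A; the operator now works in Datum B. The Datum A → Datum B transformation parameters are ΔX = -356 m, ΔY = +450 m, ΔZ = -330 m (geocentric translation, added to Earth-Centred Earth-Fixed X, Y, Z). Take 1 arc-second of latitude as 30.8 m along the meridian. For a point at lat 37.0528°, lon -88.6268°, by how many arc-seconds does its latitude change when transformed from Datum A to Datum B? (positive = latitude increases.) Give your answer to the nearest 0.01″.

Δφ = 0.42″

sin φ = 0.602551, cos φ = 0.798081, sin λ = -0.999713, cos λ = 0.023965.
North component: ΔN = −sin φ cos λ·ΔX − sin φ sin λ·ΔY + cos φ·ΔZ = −(0.602551)(0.023965)(-356) − (0.602551)(-0.999713)(450) + (0.798081)(-330) = 12.84 m.
1° of latitude spans 3600 × 30.80 = 110880 m, so Δφ = 12.84 / 110880 × 3600 = 0.417″.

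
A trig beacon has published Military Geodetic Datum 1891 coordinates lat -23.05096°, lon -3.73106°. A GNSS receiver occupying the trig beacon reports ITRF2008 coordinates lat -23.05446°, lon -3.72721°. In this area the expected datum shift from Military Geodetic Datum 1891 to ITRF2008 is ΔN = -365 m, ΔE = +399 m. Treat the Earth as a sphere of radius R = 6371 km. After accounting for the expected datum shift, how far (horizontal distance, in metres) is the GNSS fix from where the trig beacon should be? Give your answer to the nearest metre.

Observed coordinate differences: Δφ = -0.00350°, Δλ = +0.00385°.
Converting to metres (1° lat = 111195 m, cos φ = 0.920157): observed ΔN = -389.2 m, observed ΔE = 393.9 m.
Subtracting the expected shift leaves a residual of -389.2 − (-365) = -24.2 m north and 393.9 − (399) = -5.1 m east.
Residual distance = √((-24.2)² + (-5.1)²) = 24.7 m.

25 m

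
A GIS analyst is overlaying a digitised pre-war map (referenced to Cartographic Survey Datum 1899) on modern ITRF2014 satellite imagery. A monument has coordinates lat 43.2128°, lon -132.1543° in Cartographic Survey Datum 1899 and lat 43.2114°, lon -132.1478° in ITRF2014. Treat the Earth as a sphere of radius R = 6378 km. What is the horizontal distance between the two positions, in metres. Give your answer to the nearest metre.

550 m

Δφ = 43.2114° − 43.2128° = -0.0014°; Δλ = -132.1478° − -132.1543° = +0.0065°.
1° along a meridian = πR/180 = 111317 m.
ΔN = Δφ × 111317 = -155.8 m; ΔE = Δλ × 111317 × cos(43.2128°) = +0.0065 × 111317 × 0.728816 = 527.3 m.
Distance = √(ΔE² + ΔN²) = √(527.3² + (-155.8)²) = 549.9 m.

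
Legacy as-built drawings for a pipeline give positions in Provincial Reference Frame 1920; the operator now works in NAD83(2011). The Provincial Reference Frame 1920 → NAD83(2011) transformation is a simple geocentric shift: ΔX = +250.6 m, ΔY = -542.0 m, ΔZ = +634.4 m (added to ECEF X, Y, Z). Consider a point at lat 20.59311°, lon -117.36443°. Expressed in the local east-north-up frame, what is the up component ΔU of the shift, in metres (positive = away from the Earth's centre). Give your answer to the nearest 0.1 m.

ΔU = 565.9 m

At φ = 20.59311°, λ = -117.36443°: sin φ = 0.351729, cos φ = 0.936102, sin λ = -0.888101, cos λ = -0.459649.
ΔU = cos φ cos λ·ΔX + cos φ sin λ·ΔY + sin φ·ΔZ = (0.936102)(-0.459649)(250.6) + (0.936102)(-0.888101)(-542.0) + (0.351729)(634.4) = 565.90 m.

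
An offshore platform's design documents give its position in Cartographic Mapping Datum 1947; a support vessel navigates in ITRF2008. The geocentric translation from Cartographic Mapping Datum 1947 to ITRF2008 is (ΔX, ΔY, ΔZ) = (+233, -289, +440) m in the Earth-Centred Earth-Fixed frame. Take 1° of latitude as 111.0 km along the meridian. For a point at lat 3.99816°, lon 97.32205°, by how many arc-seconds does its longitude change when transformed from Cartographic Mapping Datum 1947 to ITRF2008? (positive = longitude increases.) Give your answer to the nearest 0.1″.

sin φ = 0.069724, cos φ = 0.997566, sin λ = 0.991845, cos λ = -0.127446.
East component: ΔE = −sin λ·ΔX + cos λ·ΔY = −(0.991845)(233) + (-0.127446)(-289) = -194.27 m.
1° of latitude spans 111000 m; at latitude φ, 1° of longitude spans that × cos φ = 110729.9 m, so Δλ = -194.27 / 110729.9 × 3600 = -6.316″.

Δλ = -6.3″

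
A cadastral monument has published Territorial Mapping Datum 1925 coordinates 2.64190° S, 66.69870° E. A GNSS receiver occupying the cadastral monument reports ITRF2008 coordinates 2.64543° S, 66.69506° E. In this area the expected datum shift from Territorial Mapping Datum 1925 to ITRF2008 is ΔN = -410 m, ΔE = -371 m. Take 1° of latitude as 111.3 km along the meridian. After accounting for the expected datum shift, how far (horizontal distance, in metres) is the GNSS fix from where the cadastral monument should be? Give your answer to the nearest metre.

Observed coordinate differences: Δφ = -0.00353°, Δλ = -0.00364°.
Converting to metres (1° lat = 111300 m, cos φ = 0.998937): observed ΔN = -392.9 m, observed ΔE = -404.7 m.
Subtracting the expected shift leaves a residual of -392.9 − (-410) = 17.1 m north and -404.7 − (-371) = -33.7 m east.
Residual distance = √(17.1² + (-33.7)²) = 37.8 m.

38 m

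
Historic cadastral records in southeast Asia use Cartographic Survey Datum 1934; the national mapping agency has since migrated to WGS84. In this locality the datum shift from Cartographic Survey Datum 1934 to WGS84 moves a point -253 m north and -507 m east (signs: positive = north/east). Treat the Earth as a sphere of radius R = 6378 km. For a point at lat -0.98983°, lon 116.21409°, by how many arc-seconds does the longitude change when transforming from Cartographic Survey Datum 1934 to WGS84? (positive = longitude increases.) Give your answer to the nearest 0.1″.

Δλ = -16.4″

At latitude -0.98983°, cos φ = 0.999851.
One radian of longitude at latitude φ spans R cos φ, so Δλ = ΔE / (R cos φ) = -507.0 / (6378000 × 0.999851) = -7.9504e-05 rad = -16.399″.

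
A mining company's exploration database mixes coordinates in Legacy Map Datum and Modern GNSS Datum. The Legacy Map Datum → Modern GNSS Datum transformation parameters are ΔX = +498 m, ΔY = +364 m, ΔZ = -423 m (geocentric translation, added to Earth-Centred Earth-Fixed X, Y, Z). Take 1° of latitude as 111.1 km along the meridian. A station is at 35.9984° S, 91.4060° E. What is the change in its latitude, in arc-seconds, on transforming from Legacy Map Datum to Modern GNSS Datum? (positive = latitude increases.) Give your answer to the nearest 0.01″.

Δφ = -4.39″

sin φ = -0.587763, cos φ = 0.809033, sin λ = 0.999699, cos λ = -0.024537.
North component: ΔN = −sin φ cos λ·ΔX − sin φ sin λ·ΔY + cos φ·ΔZ = −(-0.587763)(-0.024537)(498) − (-0.587763)(0.999699)(364) + (0.809033)(-423) = -135.52 m.
1° of latitude spans 111100 m, so Δφ = -135.52 / 111100 × 3600 = -4.391″.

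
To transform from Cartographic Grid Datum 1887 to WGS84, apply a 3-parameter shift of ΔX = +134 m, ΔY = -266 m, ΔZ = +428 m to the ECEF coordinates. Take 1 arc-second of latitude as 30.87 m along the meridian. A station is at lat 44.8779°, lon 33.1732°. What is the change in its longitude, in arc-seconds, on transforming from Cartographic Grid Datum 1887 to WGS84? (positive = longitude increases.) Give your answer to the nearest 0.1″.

Δλ = -13.5″

sin φ = 0.705598, cos φ = 0.708612, sin λ = 0.547172, cos λ = 0.837020.
East component: ΔE = −sin λ·ΔX + cos λ·ΔY = −(0.547172)(134) + (0.837020)(-266) = -295.97 m.
1° of latitude spans 3600 × 30.87 = 111132 m; at latitude φ, 1° of longitude spans that × cos φ = 78749.5 m, so Δλ = -295.97 / 78749.5 × 3600 = -13.530″.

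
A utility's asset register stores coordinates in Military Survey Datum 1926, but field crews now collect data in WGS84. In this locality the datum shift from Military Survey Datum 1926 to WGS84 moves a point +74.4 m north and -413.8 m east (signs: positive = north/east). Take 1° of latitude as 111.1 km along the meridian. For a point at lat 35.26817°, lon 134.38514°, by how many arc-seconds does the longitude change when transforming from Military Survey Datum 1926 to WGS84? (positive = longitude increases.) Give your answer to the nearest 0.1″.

At latitude 35.26817°, cos φ = 0.816458.
1° of longitude at this latitude = 111.1 × cos φ = 90.71 km, so Δλ = -413.8 / 90708.5 = -0.0045619° = -16.423″.

Δλ = -16.4″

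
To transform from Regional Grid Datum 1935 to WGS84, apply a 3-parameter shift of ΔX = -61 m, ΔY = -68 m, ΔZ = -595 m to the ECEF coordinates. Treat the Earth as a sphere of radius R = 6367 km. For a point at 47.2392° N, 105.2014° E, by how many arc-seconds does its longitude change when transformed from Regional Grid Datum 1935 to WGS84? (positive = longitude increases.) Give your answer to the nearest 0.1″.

sin φ = 0.734195, cos φ = 0.678939, sin λ = 0.965010, cos λ = -0.262213.
East component: ΔE = −sin λ·ΔX + cos λ·ΔY = −(0.965010)(-61) + (-0.262213)(-68) = 76.70 m.
1° of latitude spans πR/180 = 111125 m; at latitude φ, 1° of longitude spans that × cos φ = 75447.2 m, so Δλ = 76.70 / 75447.2 × 3600 = 3.660″.

Δλ = 3.7″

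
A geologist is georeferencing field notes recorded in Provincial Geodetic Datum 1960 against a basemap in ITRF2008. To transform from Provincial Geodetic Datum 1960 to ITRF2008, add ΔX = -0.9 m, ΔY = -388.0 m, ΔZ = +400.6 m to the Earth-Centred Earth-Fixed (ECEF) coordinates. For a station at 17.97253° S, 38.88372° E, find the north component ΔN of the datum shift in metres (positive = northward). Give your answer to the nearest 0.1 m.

The local north axis is (−sin φ cos λ, −sin φ sin λ, cos φ), giving ΔN = -0.216 − 75.154 + 381.053 = 305.68 m.

ΔN = 305.7 m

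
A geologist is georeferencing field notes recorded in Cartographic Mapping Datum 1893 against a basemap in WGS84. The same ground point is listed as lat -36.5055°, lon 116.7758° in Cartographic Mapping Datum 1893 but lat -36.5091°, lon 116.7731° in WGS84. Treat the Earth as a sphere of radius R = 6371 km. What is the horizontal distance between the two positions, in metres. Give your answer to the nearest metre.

Δφ = -36.5091° − -36.5055° = -0.0036°; Δλ = 116.7731° − 116.7758° = -0.0027°.
1° along a meridian = πR/180 = 111195 m.
ΔN = Δφ × 111195 = -400.3 m; ΔE = Δλ × 111195 × cos(-36.5055°) = -0.0027 × 111195 × 0.803800 = -241.3 m.
Distance = √(ΔE² + ΔN²) = √((-241.3)² + (-400.3)²) = 467.4 m.

467 m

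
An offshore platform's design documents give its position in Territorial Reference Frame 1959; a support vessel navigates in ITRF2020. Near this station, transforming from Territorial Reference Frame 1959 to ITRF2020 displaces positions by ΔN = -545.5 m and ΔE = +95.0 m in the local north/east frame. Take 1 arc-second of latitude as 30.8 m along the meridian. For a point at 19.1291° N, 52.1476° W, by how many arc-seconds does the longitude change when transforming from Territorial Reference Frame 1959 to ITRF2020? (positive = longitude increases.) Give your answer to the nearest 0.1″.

At latitude 19.1291°, cos φ = 0.944783.
1″ of longitude at this latitude = 30.80 × cos φ = 29.0993 m, so Δλ = 95.0 / 29.0993 = 3.265″.

Δλ = 3.3″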